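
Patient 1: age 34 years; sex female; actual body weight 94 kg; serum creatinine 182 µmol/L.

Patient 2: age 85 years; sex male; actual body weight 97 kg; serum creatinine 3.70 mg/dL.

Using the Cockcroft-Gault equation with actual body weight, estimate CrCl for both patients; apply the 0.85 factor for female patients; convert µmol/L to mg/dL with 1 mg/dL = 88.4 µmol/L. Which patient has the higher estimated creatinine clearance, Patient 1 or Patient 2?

Patient 1

Patient 1: SCr = 182 / 88.4 = 2.059 mg/dL
Patient 1: CrCl = (140 − 34) × 94 / (72 × 2.059) × 0.85 = 9964.0 / 148.25 × 0.85 ≈ 57.1 mL/min
Patient 2: CrCl = (140 − 85) × 97 / (72 × 3.7) = 5335.0 / 266.40 ≈ 20.0 mL/min
57.1 vs 20.0 mL/min → Patient 1 is higher.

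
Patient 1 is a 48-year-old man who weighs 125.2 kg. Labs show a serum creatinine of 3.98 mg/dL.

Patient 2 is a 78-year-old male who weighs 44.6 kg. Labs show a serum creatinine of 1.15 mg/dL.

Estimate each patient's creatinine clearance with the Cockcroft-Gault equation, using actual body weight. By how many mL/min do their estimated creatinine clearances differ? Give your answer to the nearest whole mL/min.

Patient 1: CrCl = (140 − 48) × 125.2 / (72 × 3.98) = 11518.4 / 286.56 ≈ 40.2 mL/min
Patient 2: CrCl = (140 − 78) × 44.6 / (72 × 1.15) = 2765.2 / 82.80 ≈ 33.4 mL/min
|40.2 − 33.4| = 6.8 mL/min

7 mL/min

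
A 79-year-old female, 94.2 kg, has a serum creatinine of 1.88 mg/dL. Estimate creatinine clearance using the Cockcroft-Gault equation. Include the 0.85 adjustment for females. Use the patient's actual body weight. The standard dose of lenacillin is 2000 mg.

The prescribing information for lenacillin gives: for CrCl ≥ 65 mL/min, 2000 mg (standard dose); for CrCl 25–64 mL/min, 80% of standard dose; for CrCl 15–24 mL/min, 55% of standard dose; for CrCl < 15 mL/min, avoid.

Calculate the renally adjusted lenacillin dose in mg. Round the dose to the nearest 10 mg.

CrCl = (140 − 79) × 94.2 / (72 × 1.88) × 0.85 = 5746.2 / 135.36 × 0.85 ≈ 36.1 mL/min
CrCl ≈ 36 mL/min → bracket 25–64 mL/min.
80% of 2000 mg = 1600 mg

1600 mg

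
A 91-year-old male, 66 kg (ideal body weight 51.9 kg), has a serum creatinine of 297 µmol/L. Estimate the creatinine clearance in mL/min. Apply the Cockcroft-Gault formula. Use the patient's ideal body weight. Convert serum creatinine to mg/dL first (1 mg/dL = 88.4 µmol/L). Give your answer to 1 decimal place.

SCr = 297 / 88.4 = 3.36 mg/dL
CrCl = (140 − 91) × 51.9 / (72 × 3.36) = 2543.1 / 241.92 ≈ 10.5 mL/min

10.5 mL/min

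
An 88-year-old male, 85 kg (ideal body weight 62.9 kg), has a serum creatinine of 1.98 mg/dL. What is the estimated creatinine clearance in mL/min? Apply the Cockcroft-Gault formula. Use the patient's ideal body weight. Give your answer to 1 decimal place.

CrCl = (140 − 88) × 62.9 / (72 × 1.98) = 3270.8 / 142.56 ≈ 22.9 mL/min

22.9 mL/min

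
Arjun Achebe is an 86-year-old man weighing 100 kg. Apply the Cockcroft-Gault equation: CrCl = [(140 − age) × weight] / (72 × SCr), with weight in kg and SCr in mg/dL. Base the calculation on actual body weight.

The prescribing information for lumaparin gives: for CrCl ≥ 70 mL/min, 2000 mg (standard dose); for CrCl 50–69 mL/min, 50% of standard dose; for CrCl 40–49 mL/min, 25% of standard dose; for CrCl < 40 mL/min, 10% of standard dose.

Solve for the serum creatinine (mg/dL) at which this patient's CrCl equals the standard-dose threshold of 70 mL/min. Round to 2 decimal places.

Standard dose requires CrCl ≥ 70 mL/min.
Set (140 − 86) × 100 / (72 × SCr) = 70
SCr = (140 − 86) × 100 / (72 × 70) = 1.071 mg/dL

1.07 mg/dL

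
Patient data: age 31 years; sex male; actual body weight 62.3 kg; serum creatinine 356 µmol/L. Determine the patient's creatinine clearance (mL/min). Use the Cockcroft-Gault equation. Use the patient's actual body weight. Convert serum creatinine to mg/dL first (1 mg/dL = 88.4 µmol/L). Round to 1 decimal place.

23.4 mL/min

SCr = 356 / 88.4 = 4.027 mg/dL
CrCl = (140 − 31) × 62.3 / (72 × 4.027) = 6790.7 / 289.94 ≈ 23.4 mL/min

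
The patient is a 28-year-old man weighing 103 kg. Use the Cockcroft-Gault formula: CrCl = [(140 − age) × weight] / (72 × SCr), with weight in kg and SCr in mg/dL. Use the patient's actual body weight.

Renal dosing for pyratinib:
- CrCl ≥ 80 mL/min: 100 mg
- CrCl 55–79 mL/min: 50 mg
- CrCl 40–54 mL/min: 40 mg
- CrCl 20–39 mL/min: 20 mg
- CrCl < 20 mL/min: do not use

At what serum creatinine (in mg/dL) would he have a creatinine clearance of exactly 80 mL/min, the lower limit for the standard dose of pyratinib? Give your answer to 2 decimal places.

Standard dose requires CrCl ≥ 80 mL/min.
Set (140 − 28) × 103 / (72 × SCr) = 80
SCr = (140 − 28) × 103 / (72 × 80) = 2.003 mg/dL

2.00 mg/dL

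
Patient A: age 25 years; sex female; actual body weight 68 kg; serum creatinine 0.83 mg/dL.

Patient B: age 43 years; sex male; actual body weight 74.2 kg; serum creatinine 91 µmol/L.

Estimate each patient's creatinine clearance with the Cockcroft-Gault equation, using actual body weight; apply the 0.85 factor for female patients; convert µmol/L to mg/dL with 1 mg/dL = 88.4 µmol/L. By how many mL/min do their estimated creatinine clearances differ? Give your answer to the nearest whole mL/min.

Patient A: CrCl = (140 − 25) × 68 / (72 × 0.83) × 0.85 = 7820.0 / 59.76 × 0.85 ≈ 111.2 mL/min
Patient B: SCr = 91 / 88.4 = 1.029 mg/dL
Patient B: CrCl = (140 − 43) × 74.2 / (72 × 1.029) = 7197.4 / 74.09 ≈ 97.1 mL/min
|111.2 − 97.1| = 14.1 mL/min

14 mL/min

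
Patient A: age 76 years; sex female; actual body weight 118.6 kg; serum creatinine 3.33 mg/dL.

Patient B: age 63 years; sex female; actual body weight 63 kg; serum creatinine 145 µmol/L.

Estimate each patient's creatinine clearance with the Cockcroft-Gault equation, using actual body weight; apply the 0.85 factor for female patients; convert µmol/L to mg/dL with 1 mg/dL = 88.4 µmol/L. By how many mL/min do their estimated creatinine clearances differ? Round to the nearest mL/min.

8 mL/min

Patient A: CrCl = (140 − 76) × 118.6 / (72 × 3.33) × 0.85 = 7590.4 / 239.76 × 0.85 ≈ 26.9 mL/min
Patient B: SCr = 145 / 88.4 = 1.64 mg/dL
Patient B: CrCl = (140 − 63) × 63 / (72 × 1.64) × 0.85 = 4851.0 / 118.08 × 0.85 ≈ 34.9 mL/min
|26.9 − 34.9| = 8.0 mL/min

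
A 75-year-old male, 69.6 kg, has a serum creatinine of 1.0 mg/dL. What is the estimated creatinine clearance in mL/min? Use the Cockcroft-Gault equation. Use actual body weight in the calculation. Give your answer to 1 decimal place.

62.8 mL/min

CrCl = (140 − 75) × 69.6 / (72 × 1) = 4524.0 / 72.00 ≈ 62.8 mL/min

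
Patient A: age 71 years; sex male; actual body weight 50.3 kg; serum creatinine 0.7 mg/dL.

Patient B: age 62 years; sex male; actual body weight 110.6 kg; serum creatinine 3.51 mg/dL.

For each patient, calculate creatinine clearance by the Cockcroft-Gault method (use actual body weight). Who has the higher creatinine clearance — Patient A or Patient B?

Patient A

Patient A: CrCl = (140 − 71) × 50.3 / (72 × 0.7) = 3470.7 / 50.40 ≈ 68.9 mL/min
Patient B: CrCl = (140 − 62) × 110.6 / (72 × 3.51) = 8626.8 / 252.72 ≈ 34.1 mL/min
68.9 vs 34.1 mL/min → Patient A is higher.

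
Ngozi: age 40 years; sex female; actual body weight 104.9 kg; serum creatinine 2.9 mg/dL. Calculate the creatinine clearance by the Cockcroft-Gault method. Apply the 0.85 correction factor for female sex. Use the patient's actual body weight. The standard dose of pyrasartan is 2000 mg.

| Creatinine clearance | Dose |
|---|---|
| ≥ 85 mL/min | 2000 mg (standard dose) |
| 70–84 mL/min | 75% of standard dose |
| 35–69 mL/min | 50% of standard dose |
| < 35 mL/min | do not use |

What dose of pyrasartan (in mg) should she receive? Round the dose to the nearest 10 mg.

1000 mg

CrCl = (140 − 40) × 104.9 / (72 × 2.9) × 0.85 = 10490.0 / 208.80 × 0.85 ≈ 42.7 mL/min
CrCl ≈ 43 mL/min → bracket 35–69 mL/min.
50% of 2000 mg = 1000 mg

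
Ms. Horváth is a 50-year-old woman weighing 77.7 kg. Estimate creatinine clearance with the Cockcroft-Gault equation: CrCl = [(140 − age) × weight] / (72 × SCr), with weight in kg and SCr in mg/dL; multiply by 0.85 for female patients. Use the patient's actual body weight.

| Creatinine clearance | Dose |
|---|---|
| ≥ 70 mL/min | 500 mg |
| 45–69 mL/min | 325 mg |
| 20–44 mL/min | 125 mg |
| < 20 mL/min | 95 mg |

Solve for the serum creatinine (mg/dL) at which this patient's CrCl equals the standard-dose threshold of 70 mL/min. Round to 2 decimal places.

1.18 mg/dL

Standard dose requires CrCl ≥ 70 mL/min.
Set (140 − 50) × 77.7 × 0.85 / (72 × SCr) = 70
SCr = (140 − 50) × 77.7 × 0.85 / (72 × 70) = 1.179 mg/dL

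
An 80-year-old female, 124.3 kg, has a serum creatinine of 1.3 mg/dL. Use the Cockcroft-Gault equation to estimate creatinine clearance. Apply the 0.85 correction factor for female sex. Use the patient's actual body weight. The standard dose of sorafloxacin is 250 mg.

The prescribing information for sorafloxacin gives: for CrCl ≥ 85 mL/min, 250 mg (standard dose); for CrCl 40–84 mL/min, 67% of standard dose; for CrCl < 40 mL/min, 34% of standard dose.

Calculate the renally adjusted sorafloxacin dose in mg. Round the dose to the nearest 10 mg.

170 mg

CrCl = (140 − 80) × 124.3 / (72 × 1.3) × 0.85 = 7458.0 / 93.60 × 0.85 ≈ 67.7 mL/min
CrCl ≈ 68 mL/min → bracket 40–84 mL/min.
67% of 250 mg = 167.5 mg → 170 mg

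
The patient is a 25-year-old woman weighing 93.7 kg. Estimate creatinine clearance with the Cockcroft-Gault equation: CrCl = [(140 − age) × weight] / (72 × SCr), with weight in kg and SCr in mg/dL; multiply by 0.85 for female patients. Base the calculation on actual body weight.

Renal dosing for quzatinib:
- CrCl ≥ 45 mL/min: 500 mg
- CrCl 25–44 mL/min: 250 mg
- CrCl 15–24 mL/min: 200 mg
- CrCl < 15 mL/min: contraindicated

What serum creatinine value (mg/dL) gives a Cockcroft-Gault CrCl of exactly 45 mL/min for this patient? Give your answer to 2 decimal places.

Standard dose requires CrCl ≥ 45 mL/min.
Set (140 − 25) × 93.7 × 0.85 / (72 × SCr) = 45
SCr = (140 − 25) × 93.7 × 0.85 / (72 × 45) = 2.827 mg/dL

2.83 mg/dL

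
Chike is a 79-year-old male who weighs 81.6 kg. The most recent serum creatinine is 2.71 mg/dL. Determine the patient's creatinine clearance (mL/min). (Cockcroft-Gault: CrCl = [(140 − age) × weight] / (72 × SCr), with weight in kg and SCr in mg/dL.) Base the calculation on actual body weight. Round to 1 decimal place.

CrCl = (140 − 79) × 81.6 / (72 × 2.71) = 4977.6 / 195.12 ≈ 25.5 mL/min

25.5 mL/min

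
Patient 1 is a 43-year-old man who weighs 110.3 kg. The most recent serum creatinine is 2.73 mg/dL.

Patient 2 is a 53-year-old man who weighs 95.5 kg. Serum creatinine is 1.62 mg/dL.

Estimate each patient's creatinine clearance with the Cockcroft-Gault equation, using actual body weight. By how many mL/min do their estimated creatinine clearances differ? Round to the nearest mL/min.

17 mL/min

Patient 1: CrCl = (140 − 43) × 110.3 / (72 × 2.73) = 10699.1 / 196.56 ≈ 54.4 mL/min
Patient 2: CrCl = (140 − 53) × 95.5 / (72 × 1.62) = 8308.5 / 116.64 ≈ 71.2 mL/min
|54.4 − 71.2| = 16.8 mL/min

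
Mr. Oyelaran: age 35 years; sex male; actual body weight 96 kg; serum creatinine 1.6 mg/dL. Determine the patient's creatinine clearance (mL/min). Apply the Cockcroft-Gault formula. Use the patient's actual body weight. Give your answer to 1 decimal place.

87.5 mL/min

CrCl = (140 − 35) × 96 / (72 × 1.6) = 10080.0 / 115.20 ≈ 87.5 mL/min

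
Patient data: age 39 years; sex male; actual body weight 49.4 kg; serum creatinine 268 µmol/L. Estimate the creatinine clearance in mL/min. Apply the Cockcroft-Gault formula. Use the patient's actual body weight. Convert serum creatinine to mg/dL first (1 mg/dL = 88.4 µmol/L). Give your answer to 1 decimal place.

SCr = 268 / 88.4 = 3.032 mg/dL
CrCl = (140 − 39) × 49.4 / (72 × 3.032) = 4989.4 / 218.30 ≈ 22.9 mL/min

22.9 mL/min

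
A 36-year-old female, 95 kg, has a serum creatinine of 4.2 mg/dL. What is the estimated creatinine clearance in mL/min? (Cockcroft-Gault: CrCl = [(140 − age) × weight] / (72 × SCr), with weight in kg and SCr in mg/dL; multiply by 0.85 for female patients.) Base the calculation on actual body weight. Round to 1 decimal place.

27.8 mL/min

CrCl = (140 − 36) × 95 / (72 × 4.2) × 0.85 = 9880.0 / 302.40 × 0.85 ≈ 27.8 mL/min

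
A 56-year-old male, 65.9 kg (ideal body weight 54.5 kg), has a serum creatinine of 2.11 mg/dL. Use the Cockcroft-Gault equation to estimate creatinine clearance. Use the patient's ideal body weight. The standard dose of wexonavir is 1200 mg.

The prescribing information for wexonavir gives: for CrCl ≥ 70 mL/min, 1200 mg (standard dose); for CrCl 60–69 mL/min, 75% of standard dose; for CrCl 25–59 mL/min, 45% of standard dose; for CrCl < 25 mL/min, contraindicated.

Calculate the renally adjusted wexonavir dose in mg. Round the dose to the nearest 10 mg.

540 mg

CrCl = (140 − 56) × 54.5 / (72 × 2.11) = 4578.0 / 151.92 ≈ 30.1 mL/min
CrCl ≈ 30 mL/min → bracket 25–59 mL/min.
45% of 1200 mg = 540 mg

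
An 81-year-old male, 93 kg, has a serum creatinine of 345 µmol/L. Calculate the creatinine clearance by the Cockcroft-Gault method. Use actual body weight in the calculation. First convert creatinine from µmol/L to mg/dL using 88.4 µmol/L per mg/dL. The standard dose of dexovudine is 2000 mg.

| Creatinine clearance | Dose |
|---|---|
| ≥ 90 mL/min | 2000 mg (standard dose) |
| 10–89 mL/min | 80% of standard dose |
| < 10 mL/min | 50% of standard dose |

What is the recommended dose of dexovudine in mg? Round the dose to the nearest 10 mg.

SCr = 345 / 88.4 = 3.903 mg/dL
CrCl = (140 − 81) × 93 / (72 × 3.903) = 5487.0 / 281.02 ≈ 19.5 mL/min
CrCl ≈ 20 mL/min → bracket 10–89 mL/min.
80% of 2000 mg = 1600 mg

1600 mg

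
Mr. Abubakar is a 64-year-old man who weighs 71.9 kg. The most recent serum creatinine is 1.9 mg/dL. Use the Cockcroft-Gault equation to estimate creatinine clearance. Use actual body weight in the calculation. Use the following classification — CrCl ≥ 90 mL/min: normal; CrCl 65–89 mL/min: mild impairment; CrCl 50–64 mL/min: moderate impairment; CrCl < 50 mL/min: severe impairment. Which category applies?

CrCl = (140 − 64) × 71.9 / (72 × 1.9) = 5464.4 / 136.80 ≈ 39.9 mL/min
40 mL/min falls in the 'severe impairment' range.

severe impairment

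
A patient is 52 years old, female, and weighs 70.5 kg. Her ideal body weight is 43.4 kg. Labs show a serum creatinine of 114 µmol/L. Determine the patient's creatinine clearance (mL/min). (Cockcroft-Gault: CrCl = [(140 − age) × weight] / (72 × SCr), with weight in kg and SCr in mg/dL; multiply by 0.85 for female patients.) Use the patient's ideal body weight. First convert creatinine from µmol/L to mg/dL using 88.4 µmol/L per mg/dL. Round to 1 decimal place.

SCr = 114 / 88.4 = 1.29 mg/dL
CrCl = (140 − 52) × 43.4 / (72 × 1.29) × 0.85 = 3819.2 / 92.88 × 0.85 ≈ 35.0 mL/min

35.0 mL/min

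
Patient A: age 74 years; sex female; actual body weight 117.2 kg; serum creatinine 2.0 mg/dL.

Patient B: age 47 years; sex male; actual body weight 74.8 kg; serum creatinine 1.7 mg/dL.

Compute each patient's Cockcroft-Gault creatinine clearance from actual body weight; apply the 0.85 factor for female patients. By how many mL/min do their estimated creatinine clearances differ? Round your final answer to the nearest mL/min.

11 mL/min

Patient A: CrCl = (140 − 74) × 117.2 / (72 × 2) × 0.85 = 7735.2 / 144.00 × 0.85 ≈ 45.7 mL/min
Patient B: CrCl = (140 − 47) × 74.8 / (72 × 1.7) = 6956.4 / 122.40 ≈ 56.8 mL/min
|45.7 − 56.8| = 11.1 mL/min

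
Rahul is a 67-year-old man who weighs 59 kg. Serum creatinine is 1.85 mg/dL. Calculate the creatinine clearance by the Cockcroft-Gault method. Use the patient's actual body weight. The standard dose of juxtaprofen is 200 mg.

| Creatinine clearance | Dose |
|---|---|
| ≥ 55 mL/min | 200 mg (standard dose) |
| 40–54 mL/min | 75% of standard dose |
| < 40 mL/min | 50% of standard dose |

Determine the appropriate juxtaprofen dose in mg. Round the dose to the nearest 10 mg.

100 mg

CrCl = (140 − 67) × 59 / (72 × 1.85) = 4307.0 / 133.20 ≈ 32.3 mL/min
CrCl ≈ 32 mL/min → bracket < 40 mL/min.
50% of 200 mg = 100 mg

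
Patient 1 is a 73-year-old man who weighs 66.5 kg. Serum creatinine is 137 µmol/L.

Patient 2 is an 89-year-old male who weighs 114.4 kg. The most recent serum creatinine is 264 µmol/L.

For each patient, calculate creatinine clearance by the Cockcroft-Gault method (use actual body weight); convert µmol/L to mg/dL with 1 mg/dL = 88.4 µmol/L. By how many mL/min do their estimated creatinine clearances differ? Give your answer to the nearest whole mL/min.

Patient 1: SCr = 137 / 88.4 = 1.55 mg/dL
Patient 1: CrCl = (140 − 73) × 66.5 / (72 × 1.55) = 4455.5 / 111.60 ≈ 39.9 mL/min
Patient 2: SCr = 264 / 88.4 = 2.986 mg/dL
Patient 2: CrCl = (140 − 89) × 114.4 / (72 × 2.986) = 5834.4 / 214.99 ≈ 27.1 mL/min
|39.9 − 27.1| = 12.8 mL/min

13 mL/min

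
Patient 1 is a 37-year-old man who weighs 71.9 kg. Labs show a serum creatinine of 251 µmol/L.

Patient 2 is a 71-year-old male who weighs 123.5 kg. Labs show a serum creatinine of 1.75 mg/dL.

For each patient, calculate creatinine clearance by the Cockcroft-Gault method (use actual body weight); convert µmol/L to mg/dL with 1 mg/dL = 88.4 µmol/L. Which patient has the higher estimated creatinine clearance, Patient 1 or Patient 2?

Patient 2

Patient 1: SCr = 251 / 88.4 = 2.839 mg/dL
Patient 1: CrCl = (140 − 37) × 71.9 / (72 × 2.839) = 7405.7 / 204.41 ≈ 36.2 mL/min
Patient 2: CrCl = (140 − 71) × 123.5 / (72 × 1.75) = 8521.5 / 126.00 ≈ 67.6 mL/min
36.2 vs 67.6 mL/min → Patient 2 is higher.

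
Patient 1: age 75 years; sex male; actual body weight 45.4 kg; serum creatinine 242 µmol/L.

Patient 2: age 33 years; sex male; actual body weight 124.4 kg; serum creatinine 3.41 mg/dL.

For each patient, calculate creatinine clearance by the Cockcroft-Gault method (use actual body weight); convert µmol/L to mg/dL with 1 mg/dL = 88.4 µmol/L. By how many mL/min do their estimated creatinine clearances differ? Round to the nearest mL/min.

39 mL/min

Patient 1: SCr = 242 / 88.4 = 2.738 mg/dL
Patient 1: CrCl = (140 − 75) × 45.4 / (72 × 2.738) = 2951.0 / 197.14 ≈ 15.0 mL/min
Patient 2: CrCl = (140 − 33) × 124.4 / (72 × 3.41) = 13310.8 / 245.52 ≈ 54.2 mL/min
|15.0 − 54.2| = 39.2 mL/min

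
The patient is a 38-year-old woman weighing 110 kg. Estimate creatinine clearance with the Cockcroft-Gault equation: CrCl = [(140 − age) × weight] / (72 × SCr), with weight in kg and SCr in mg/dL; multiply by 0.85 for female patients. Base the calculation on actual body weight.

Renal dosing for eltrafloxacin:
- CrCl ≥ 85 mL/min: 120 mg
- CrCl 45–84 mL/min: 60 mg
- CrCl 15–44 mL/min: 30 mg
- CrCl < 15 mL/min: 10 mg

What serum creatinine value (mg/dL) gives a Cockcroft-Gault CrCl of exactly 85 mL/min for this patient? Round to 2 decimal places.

Standard dose requires CrCl ≥ 85 mL/min.
Set (140 − 38) × 110 × 0.85 / (72 × SCr) = 85
SCr = (140 − 38) × 110 × 0.85 / (72 × 85) = 1.558 mg/dL

1.56 mg/dL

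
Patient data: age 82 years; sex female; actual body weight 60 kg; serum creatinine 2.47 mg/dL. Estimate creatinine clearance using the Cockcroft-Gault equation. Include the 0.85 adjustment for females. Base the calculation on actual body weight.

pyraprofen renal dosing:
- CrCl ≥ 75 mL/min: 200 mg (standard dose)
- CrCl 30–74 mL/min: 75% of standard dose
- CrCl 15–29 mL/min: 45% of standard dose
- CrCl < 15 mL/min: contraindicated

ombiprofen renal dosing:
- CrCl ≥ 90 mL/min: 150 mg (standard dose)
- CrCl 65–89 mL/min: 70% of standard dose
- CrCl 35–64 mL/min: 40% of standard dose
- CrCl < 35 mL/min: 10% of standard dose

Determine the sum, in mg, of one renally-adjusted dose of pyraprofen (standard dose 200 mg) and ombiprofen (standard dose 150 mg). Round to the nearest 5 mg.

CrCl = (140 − 82) × 60 / (72 × 2.47) × 0.85 = 3480.0 / 177.84 × 0.85 ≈ 16.6 mL/min
CrCl ≈ 17 mL/min.
pyraprofen: 15–29 mL/min → 45% of 200 mg = 90 mg.
ombiprofen: < 35 mL/min → 10% of 150 mg = 15 mg.
Total = 90 + 15 = 105 mg.

105 mg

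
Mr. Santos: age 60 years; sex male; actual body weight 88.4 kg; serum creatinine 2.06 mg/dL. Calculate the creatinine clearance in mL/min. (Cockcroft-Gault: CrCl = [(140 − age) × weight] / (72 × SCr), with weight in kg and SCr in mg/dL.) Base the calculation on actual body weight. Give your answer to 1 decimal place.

CrCl = (140 − 60) × 88.4 / (72 × 2.06) = 7072.0 / 148.32 ≈ 47.7 mL/min

47.7 mL/min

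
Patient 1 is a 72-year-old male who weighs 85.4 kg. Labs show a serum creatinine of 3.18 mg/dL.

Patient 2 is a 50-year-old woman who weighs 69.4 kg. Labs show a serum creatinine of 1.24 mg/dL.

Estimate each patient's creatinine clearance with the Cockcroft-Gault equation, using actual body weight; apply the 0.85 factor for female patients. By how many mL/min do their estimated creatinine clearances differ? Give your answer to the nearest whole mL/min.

Patient 1: CrCl = (140 − 72) × 85.4 / (72 × 3.18) = 5807.2 / 228.96 ≈ 25.4 mL/min
Patient 2: CrCl = (140 − 50) × 69.4 / (72 × 1.24) × 0.85 = 6246.0 / 89.28 × 0.85 ≈ 59.5 mL/min
|25.4 − 59.5| = 34.1 mL/min

34 mL/min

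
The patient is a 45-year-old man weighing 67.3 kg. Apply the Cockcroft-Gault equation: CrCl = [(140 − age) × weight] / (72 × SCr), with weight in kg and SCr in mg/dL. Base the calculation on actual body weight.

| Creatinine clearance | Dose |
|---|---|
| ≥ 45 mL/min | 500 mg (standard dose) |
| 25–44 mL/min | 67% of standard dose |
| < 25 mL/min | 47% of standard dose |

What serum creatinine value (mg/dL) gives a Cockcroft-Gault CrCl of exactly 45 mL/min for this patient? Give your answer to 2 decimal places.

1.97 mg/dL

Standard dose requires CrCl ≥ 45 mL/min.
Set (140 − 45) × 67.3 / (72 × SCr) = 45
SCr = (140 − 45) × 67.3 / (72 × 45) = 1.973 mg/dL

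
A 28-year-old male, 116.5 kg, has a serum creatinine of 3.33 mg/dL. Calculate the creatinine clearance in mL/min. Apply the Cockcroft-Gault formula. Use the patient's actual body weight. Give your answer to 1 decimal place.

54.4 mL/min

CrCl = (140 − 28) × 116.5 / (72 × 3.33) = 13048.0 / 239.76 ≈ 54.4 mL/min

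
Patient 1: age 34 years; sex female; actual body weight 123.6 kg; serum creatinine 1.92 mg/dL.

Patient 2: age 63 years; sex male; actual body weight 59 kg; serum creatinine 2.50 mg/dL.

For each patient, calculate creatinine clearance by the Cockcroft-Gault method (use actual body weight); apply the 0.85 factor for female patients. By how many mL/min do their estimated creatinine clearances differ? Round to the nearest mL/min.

Patient 1: CrCl = (140 − 34) × 123.6 / (72 × 1.92) × 0.85 = 13101.6 / 138.24 × 0.85 ≈ 80.6 mL/min
Patient 2: CrCl = (140 − 63) × 59 / (72 × 2.5) = 4543.0 / 180.00 ≈ 25.2 mL/min
|80.6 − 25.2| = 55.4 mL/min

55 mL/min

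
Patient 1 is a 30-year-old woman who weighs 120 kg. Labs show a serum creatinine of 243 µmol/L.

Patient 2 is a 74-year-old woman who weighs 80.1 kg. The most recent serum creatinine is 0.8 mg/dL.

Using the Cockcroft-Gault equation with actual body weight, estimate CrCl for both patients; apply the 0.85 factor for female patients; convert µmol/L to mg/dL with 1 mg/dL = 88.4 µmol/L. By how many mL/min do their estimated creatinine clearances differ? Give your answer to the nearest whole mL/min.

Patient 1: SCr = 243 / 88.4 = 2.749 mg/dL
Patient 1: CrCl = (140 − 30) × 120 / (72 × 2.749) × 0.85 = 13200.0 / 197.93 × 0.85 ≈ 56.7 mL/min
Patient 2: CrCl = (140 − 74) × 80.1 / (72 × 0.8) × 0.85 = 5286.6 / 57.60 × 0.85 ≈ 78.0 mL/min
|56.7 − 78.0| = 21.3 mL/min

21 mL/min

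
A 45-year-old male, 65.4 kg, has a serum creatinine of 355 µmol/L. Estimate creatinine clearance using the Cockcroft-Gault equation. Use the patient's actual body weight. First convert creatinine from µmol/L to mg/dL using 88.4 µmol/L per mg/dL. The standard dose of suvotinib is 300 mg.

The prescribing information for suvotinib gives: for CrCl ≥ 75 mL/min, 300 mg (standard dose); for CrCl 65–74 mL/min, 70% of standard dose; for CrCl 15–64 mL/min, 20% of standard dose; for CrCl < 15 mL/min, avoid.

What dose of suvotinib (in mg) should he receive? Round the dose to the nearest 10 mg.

60 mg

SCr = 355 / 88.4 = 4.016 mg/dL
CrCl = (140 − 45) × 65.4 / (72 × 4.016) = 6213.0 / 289.15 ≈ 21.5 mL/min
CrCl ≈ 21 mL/min → bracket 15–64 mL/min.
20% of 300 mg = 60 mg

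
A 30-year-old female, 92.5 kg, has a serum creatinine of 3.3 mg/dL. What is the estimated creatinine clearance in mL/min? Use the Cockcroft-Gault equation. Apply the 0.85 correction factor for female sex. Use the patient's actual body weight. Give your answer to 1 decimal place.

36.4 mL/min

CrCl = (140 − 30) × 92.5 / (72 × 3.3) × 0.85 = 10175.0 / 237.60 × 0.85 ≈ 36.4 mL/min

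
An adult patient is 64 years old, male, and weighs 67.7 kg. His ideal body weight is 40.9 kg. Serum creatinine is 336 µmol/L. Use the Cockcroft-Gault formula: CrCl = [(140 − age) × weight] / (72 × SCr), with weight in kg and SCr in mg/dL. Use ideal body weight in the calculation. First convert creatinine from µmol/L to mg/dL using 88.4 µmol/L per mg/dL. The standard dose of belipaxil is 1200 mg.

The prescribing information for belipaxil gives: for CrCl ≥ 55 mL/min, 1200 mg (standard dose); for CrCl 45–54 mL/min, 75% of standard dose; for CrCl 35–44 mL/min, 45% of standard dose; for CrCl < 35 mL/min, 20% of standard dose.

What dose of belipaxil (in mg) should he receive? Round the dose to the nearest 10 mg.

SCr = 336 / 88.4 = 3.801 mg/dL
CrCl = (140 − 64) × 40.9 / (72 × 3.801) = 3108.4 / 273.67 ≈ 11.4 mL/min
CrCl ≈ 11 mL/min → bracket < 35 mL/min.
20% of 1200 mg = 240 mg

240 mg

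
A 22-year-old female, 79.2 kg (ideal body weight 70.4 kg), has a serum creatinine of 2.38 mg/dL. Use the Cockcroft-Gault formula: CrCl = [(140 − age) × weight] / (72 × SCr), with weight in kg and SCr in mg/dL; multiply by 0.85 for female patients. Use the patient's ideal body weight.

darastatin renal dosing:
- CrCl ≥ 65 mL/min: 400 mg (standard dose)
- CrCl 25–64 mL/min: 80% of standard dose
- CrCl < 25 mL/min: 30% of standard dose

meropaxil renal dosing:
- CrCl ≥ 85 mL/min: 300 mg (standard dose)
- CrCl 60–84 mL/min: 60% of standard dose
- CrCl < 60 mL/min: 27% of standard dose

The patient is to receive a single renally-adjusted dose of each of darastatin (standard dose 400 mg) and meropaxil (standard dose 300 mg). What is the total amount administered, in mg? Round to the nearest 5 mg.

400 mg

CrCl = (140 − 22) × 70.4 / (72 × 2.38) × 0.85 = 8307.2 / 171.36 × 0.85 ≈ 41.2 mL/min
CrCl ≈ 41 mL/min.
darastatin: 25–64 mL/min → 80% of 400 mg = 320 mg.
meropaxil: < 60 mL/min → 27% of 300 mg = 81 mg.
Total = 320 + 81 = 401 mg.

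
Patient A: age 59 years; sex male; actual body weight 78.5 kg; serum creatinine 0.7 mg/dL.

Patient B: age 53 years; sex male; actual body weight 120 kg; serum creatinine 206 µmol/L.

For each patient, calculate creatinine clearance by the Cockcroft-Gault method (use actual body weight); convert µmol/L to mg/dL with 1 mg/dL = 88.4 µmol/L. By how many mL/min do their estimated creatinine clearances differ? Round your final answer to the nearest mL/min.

64 mL/min

Patient A: CrCl = (140 − 59) × 78.5 / (72 × 0.7) = 6358.5 / 50.40 ≈ 126.2 mL/min
Patient B: SCr = 206 / 88.4 = 2.33 mg/dL
Patient B: CrCl = (140 − 53) × 120 / (72 × 2.33) = 10440.0 / 167.76 ≈ 62.2 mL/min
|126.2 − 62.2| = 64.0 mL/min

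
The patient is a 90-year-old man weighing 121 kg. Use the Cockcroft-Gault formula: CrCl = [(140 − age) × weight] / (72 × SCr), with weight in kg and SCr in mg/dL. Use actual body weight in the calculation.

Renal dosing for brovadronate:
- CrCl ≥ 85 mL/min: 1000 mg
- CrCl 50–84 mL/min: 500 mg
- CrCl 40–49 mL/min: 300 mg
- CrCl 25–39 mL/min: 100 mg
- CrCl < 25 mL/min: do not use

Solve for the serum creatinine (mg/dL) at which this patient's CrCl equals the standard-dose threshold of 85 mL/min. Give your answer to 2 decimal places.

0.99 mg/dL

Standard dose requires CrCl ≥ 85 mL/min.
Set (140 − 90) × 121 / (72 × SCr) = 85
SCr = (140 − 90) × 121 / (72 × 85) = 0.989 mg/dL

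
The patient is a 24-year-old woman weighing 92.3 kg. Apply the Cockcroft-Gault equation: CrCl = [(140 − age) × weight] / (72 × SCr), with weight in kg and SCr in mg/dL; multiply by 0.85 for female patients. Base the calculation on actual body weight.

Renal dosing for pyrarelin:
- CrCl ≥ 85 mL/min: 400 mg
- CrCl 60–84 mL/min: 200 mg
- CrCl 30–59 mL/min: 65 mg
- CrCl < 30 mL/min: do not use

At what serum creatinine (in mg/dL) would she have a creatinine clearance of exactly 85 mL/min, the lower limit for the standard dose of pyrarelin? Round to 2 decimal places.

1.49 mg/dL

Standard dose requires CrCl ≥ 85 mL/min.
Set (140 − 24) × 92.3 × 0.85 / (72 × SCr) = 85
SCr = (140 − 24) × 92.3 × 0.85 / (72 × 85) = 1.487 mg/dL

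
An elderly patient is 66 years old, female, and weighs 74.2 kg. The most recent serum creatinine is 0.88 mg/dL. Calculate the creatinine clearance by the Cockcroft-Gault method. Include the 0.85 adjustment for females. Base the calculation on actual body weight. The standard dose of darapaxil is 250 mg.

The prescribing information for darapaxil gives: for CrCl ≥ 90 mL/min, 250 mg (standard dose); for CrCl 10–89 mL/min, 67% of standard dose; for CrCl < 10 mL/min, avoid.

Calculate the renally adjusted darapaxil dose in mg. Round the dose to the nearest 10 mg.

170 mg

CrCl = (140 − 66) × 74.2 / (72 × 0.88) × 0.85 = 5490.8 / 63.36 × 0.85 ≈ 73.7 mL/min
CrCl ≈ 74 mL/min → bracket 10–89 mL/min.
67% of 250 mg = 167.5 mg → 170 mg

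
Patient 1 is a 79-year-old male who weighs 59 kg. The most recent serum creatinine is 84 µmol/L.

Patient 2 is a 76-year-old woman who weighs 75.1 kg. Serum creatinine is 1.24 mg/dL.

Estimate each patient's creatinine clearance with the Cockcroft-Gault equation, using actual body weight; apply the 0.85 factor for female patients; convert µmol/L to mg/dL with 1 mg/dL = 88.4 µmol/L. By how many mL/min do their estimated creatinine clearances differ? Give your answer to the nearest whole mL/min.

Patient 1: SCr = 84 / 88.4 = 0.95 mg/dL
Patient 1: CrCl = (140 − 79) × 59 / (72 × 0.95) = 3599.0 / 68.40 ≈ 52.6 mL/min
Patient 2: CrCl = (140 − 76) × 75.1 / (72 × 1.24) × 0.85 = 4806.4 / 89.28 × 0.85 ≈ 45.8 mL/min
|52.6 − 45.8| = 6.8 mL/min

7 mL/min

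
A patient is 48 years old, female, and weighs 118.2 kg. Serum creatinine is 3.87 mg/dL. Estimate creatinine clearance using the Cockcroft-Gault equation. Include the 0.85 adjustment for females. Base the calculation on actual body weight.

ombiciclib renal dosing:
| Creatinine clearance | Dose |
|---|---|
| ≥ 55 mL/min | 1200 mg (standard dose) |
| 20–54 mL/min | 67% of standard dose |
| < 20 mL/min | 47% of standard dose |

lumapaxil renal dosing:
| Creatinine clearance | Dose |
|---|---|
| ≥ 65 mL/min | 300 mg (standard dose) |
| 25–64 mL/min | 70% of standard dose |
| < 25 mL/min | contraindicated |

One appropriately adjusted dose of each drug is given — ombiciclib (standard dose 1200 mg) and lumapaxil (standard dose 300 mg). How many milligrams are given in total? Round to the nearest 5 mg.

1015 mg

CrCl = (140 − 48) × 118.2 / (72 × 3.87) × 0.85 = 10874.4 / 278.64 × 0.85 ≈ 33.2 mL/min
CrCl ≈ 33 mL/min.
ombiciclib: 20–54 mL/min → 67% of 1200 mg = 804 mg.
lumapaxil: 25–64 mL/min → 70% of 300 mg = 210 mg.
Total = 804 + 210 = 1014 mg.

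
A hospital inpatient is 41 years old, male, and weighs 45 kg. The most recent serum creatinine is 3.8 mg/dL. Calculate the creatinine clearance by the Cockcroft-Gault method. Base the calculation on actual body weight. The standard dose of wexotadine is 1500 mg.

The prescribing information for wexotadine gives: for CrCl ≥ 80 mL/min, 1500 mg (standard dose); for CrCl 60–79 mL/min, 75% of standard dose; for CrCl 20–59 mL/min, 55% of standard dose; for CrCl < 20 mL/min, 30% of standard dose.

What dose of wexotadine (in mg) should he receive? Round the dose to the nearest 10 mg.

CrCl = (140 − 41) × 45 / (72 × 3.8) = 4455.0 / 273.60 ≈ 16.3 mL/min
CrCl ≈ 16 mL/min → bracket < 20 mL/min.
30% of 1500 mg = 450 mg

450 mg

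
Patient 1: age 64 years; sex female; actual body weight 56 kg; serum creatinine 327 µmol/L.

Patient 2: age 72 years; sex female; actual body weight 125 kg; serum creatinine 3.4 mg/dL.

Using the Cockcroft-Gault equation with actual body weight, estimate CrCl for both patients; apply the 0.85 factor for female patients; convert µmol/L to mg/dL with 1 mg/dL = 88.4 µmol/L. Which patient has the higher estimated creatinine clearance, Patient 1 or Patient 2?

Patient 1: SCr = 327 / 88.4 = 3.699 mg/dL
Patient 1: CrCl = (140 − 64) × 56 / (72 × 3.699) × 0.85 = 4256.0 / 266.33 × 0.85 ≈ 13.6 mL/min
Patient 2: CrCl = (140 − 72) × 125 / (72 × 3.4) × 0.85 = 8500.0 / 244.80 × 0.85 ≈ 29.5 mL/min
13.6 vs 29.5 mL/min → Patient 2 is higher.

Patient 2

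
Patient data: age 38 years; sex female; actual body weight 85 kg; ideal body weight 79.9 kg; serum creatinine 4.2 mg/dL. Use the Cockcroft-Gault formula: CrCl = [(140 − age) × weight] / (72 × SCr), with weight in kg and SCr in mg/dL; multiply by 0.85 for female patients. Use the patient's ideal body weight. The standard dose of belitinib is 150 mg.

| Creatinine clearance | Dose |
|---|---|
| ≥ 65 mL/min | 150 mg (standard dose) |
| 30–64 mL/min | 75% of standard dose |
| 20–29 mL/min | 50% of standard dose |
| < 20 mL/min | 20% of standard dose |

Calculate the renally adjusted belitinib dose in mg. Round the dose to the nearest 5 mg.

CrCl = (140 − 38) × 79.9 / (72 × 4.2) × 0.85 = 8149.8 / 302.40 × 0.85 ≈ 22.9 mL/min
CrCl ≈ 23 mL/min → bracket 20–29 mL/min.
50% of 150 mg = 75 mg

75 mg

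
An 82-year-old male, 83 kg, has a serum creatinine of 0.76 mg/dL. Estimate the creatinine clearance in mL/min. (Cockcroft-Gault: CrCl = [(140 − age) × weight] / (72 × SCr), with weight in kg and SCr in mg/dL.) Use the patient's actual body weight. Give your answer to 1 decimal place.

CrCl = (140 − 82) × 83 / (72 × 0.76) = 4814.0 / 54.72 ≈ 88.0 mL/min

88.0 mL/min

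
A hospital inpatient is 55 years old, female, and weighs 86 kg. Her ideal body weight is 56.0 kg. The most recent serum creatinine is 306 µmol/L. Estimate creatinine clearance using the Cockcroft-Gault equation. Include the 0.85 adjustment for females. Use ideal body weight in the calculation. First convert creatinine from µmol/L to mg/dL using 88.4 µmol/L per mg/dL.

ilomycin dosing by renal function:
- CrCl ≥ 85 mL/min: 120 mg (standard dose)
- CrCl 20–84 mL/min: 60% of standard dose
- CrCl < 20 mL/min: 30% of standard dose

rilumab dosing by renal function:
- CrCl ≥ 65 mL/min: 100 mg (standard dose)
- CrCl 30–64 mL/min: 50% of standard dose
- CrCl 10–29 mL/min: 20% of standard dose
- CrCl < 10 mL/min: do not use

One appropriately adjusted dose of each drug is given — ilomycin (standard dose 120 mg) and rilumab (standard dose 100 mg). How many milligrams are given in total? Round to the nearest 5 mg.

SCr = 306 / 88.4 = 3.462 mg/dL
CrCl = (140 − 55) × 56 / (72 × 3.462) × 0.85 = 4760.0 / 249.26 × 0.85 ≈ 16.2 mL/min
CrCl ≈ 16 mL/min.
ilomycin: < 20 mL/min → 30% of 120 mg = 36 mg.
rilumab: 10–29 mL/min → 20% of 100 mg = 20 mg.
Total = 36 + 20 = 56 mg.

55 mg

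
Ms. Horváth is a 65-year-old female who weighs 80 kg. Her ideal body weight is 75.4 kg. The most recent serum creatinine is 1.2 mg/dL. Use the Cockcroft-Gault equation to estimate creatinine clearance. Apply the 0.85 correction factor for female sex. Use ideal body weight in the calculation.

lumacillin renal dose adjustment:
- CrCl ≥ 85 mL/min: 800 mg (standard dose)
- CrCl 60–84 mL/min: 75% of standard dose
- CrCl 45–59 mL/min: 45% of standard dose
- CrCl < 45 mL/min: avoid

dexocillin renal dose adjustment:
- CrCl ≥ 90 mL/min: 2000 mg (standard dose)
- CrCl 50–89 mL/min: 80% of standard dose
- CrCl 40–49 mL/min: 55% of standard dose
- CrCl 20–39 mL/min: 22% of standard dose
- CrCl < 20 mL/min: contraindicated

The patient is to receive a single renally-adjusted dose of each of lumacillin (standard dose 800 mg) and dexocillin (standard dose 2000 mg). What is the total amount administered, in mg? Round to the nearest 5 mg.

1960 mg

CrCl = (140 − 65) × 75.4 / (72 × 1.2) × 0.85 = 5655.0 / 86.40 × 0.85 ≈ 55.6 mL/min
CrCl ≈ 56 mL/min.
lumacillin: 45–59 mL/min → 45% of 800 mg = 360 mg.
dexocillin: 50–89 mL/min → 80% of 2000 mg = 1600 mg.
Total = 360 + 1600 = 1960 mg.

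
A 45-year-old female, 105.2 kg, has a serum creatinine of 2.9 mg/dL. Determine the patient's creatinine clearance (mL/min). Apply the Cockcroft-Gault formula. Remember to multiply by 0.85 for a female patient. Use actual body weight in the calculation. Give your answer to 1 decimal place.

40.7 mL/min

CrCl = (140 − 45) × 105.2 / (72 × 2.9) × 0.85 = 9994.0 / 208.80 × 0.85 ≈ 40.7 mL/min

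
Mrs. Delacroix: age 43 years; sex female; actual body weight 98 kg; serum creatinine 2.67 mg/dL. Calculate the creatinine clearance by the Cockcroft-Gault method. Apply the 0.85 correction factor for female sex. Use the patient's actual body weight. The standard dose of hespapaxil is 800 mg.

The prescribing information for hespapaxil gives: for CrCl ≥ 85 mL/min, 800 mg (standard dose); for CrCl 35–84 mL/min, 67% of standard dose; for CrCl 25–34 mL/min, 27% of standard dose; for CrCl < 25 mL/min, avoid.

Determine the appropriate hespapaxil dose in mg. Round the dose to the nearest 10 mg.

CrCl = (140 − 43) × 98 / (72 × 2.67) × 0.85 = 9506.0 / 192.24 × 0.85 ≈ 42.0 mL/min
CrCl ≈ 42 mL/min → bracket 35–84 mL/min.
67% of 800 mg = 536 mg → 540 mg

540 mg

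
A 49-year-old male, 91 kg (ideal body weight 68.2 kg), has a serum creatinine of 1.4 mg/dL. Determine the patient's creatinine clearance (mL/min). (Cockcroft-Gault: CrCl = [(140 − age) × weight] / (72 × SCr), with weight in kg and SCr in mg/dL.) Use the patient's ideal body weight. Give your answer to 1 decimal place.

CrCl = (140 − 49) × 68.2 / (72 × 1.4) = 6206.2 / 100.80 ≈ 61.6 mL/min

61.6 mL/min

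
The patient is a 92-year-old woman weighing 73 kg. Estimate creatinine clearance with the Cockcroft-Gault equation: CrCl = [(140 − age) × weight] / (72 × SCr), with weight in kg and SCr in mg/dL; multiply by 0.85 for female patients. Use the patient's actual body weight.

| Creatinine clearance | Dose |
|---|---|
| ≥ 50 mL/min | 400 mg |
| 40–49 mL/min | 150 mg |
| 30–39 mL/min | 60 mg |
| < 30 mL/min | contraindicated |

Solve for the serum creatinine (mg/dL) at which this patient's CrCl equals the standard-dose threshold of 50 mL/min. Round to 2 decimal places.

Standard dose requires CrCl ≥ 50 mL/min.
Set (140 − 92) × 73 × 0.85 / (72 × SCr) = 50
SCr = (140 − 92) × 73 × 0.85 / (72 × 50) = 0.827 mg/dL

0.83 mg/dL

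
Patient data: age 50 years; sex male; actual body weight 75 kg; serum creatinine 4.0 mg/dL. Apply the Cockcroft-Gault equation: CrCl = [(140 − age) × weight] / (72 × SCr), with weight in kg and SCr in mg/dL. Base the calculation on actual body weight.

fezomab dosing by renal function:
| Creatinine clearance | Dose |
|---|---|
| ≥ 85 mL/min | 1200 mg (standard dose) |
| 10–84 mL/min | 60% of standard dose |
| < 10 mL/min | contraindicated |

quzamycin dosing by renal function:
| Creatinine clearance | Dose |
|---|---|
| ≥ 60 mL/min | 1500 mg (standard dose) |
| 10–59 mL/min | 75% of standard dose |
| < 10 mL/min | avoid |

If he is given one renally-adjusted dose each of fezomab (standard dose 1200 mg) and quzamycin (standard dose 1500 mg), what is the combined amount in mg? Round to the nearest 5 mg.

CrCl = (140 − 50) × 75 / (72 × 4) = 6750.0 / 288.00 ≈ 23.4 mL/min
CrCl ≈ 23 mL/min.
fezomab: 10–84 mL/min → 60% of 1200 mg = 720 mg.
quzamycin: 10–59 mL/min → 75% of 1500 mg = 1125 mg.
Total = 720 + 1125 = 1845 mg.

1845 mg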